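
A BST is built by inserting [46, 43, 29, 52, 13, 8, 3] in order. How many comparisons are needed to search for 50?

Search path for 50: 46 -> 52
Found: False
Comparisons: 2


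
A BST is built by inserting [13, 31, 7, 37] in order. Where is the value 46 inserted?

Starting tree (level order): [13, 7, 31, None, None, None, 37]
Insertion path: 13 -> 31 -> 37
Result: insert 46 as right child of 37
Final tree (level order): [13, 7, 31, None, None, None, 37, None, 46]


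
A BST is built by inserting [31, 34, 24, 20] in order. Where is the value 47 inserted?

Starting tree (level order): [31, 24, 34, 20]
Insertion path: 31 -> 34
Result: insert 47 as right child of 34
Final tree (level order): [31, 24, 34, 20, None, None, 47]


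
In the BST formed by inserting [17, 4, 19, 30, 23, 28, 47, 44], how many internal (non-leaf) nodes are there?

Tree built from: [17, 4, 19, 30, 23, 28, 47, 44]
Tree (level-order array): [17, 4, 19, None, None, None, 30, 23, 47, None, 28, 44]
Rule: An internal node has at least one child.
Per-node child counts:
  node 17: 2 child(ren)
  node 4: 0 child(ren)
  node 19: 1 child(ren)
  node 30: 2 child(ren)
  node 23: 1 child(ren)
  node 28: 0 child(ren)
  node 47: 1 child(ren)
  node 44: 0 child(ren)
Matching nodes: [17, 19, 30, 23, 47]
Count of internal (non-leaf) nodes: 5


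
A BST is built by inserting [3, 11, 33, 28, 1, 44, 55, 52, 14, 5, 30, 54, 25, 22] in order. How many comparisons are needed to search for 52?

Search path for 52: 3 -> 11 -> 33 -> 44 -> 55 -> 52
Found: True
Comparisons: 6


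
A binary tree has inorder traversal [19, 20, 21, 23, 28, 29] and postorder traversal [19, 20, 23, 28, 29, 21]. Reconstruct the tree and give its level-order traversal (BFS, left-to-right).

Inorder:   [19, 20, 21, 23, 28, 29]
Postorder: [19, 20, 23, 28, 29, 21]
Algorithm: postorder visits root last, so walk postorder right-to-left;
each value is the root of the current inorder slice — split it at that
value, recurse on the right subtree first, then the left.
Recursive splits:
  root=21; inorder splits into left=[19, 20], right=[23, 28, 29]
  root=29; inorder splits into left=[23, 28], right=[]
  root=28; inorder splits into left=[23], right=[]
  root=23; inorder splits into left=[], right=[]
  root=20; inorder splits into left=[19], right=[]
  root=19; inorder splits into left=[], right=[]
Reconstructed level-order: [21, 20, 29, 19, 28, 23]


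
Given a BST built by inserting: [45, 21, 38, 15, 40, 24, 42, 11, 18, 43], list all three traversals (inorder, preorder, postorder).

Tree insertion order: [45, 21, 38, 15, 40, 24, 42, 11, 18, 43]
Tree (level-order array): [45, 21, None, 15, 38, 11, 18, 24, 40, None, None, None, None, None, None, None, 42, None, 43]
Inorder (L, root, R): [11, 15, 18, 21, 24, 38, 40, 42, 43, 45]
Preorder (root, L, R): [45, 21, 15, 11, 18, 38, 24, 40, 42, 43]
Postorder (L, R, root): [11, 18, 15, 24, 43, 42, 40, 38, 21, 45]


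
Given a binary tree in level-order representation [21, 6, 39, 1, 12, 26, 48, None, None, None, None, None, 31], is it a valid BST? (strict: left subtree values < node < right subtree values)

Level-order array: [21, 6, 39, 1, 12, 26, 48, None, None, None, None, None, 31]
Validate using subtree bounds (lo, hi): at each node, require lo < value < hi,
then recurse left with hi=value and right with lo=value.
Preorder trace (stopping at first violation):
  at node 21 with bounds (-inf, +inf): OK
  at node 6 with bounds (-inf, 21): OK
  at node 1 with bounds (-inf, 6): OK
  at node 12 with bounds (6, 21): OK
  at node 39 with bounds (21, +inf): OK
  at node 26 with bounds (21, 39): OK
  at node 31 with bounds (26, 39): OK
  at node 48 with bounds (39, +inf): OK
No violation found at any node.
Result: Valid BST


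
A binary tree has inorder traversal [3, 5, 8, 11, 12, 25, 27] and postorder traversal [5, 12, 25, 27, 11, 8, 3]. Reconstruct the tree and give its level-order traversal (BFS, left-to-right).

Inorder:   [3, 5, 8, 11, 12, 25, 27]
Postorder: [5, 12, 25, 27, 11, 8, 3]
Algorithm: postorder visits root last, so walk postorder right-to-left;
each value is the root of the current inorder slice — split it at that
value, recurse on the right subtree first, then the left.
Recursive splits:
  root=3; inorder splits into left=[], right=[5, 8, 11, 12, 25, 27]
  root=8; inorder splits into left=[5], right=[11, 12, 25, 27]
  root=11; inorder splits into left=[], right=[12, 25, 27]
  root=27; inorder splits into left=[12, 25], right=[]
  root=25; inorder splits into left=[12], right=[]
  root=12; inorder splits into left=[], right=[]
  root=5; inorder splits into left=[], right=[]
Reconstructed level-order: [3, 8, 5, 11, 27, 25, 12]


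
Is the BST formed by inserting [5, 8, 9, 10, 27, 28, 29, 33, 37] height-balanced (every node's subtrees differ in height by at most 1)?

Tree (level-order array): [5, None, 8, None, 9, None, 10, None, 27, None, 28, None, 29, None, 33, None, 37]
Definition: a tree is height-balanced if, at every node, |h(left) - h(right)| <= 1 (empty subtree has height -1).
Bottom-up per-node check:
  node 37: h_left=-1, h_right=-1, diff=0 [OK], height=0
  node 33: h_left=-1, h_right=0, diff=1 [OK], height=1
  node 29: h_left=-1, h_right=1, diff=2 [FAIL (|-1-1|=2 > 1)], height=2
  node 28: h_left=-1, h_right=2, diff=3 [FAIL (|-1-2|=3 > 1)], height=3
  node 27: h_left=-1, h_right=3, diff=4 [FAIL (|-1-3|=4 > 1)], height=4
  node 10: h_left=-1, h_right=4, diff=5 [FAIL (|-1-4|=5 > 1)], height=5
  node 9: h_left=-1, h_right=5, diff=6 [FAIL (|-1-5|=6 > 1)], height=6
  node 8: h_left=-1, h_right=6, diff=7 [FAIL (|-1-6|=7 > 1)], height=7
  node 5: h_left=-1, h_right=7, diff=8 [FAIL (|-1-7|=8 > 1)], height=8
Node 29 violates the condition: |-1 - 1| = 2 > 1.
Result: Not balanced


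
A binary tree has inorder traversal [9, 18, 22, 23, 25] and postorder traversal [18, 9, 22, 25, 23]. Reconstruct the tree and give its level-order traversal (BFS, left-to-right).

Inorder:   [9, 18, 22, 23, 25]
Postorder: [18, 9, 22, 25, 23]
Algorithm: postorder visits root last, so walk postorder right-to-left;
each value is the root of the current inorder slice — split it at that
value, recurse on the right subtree first, then the left.
Recursive splits:
  root=23; inorder splits into left=[9, 18, 22], right=[25]
  root=25; inorder splits into left=[], right=[]
  root=22; inorder splits into left=[9, 18], right=[]
  root=9; inorder splits into left=[], right=[18]
  root=18; inorder splits into left=[], right=[]
Reconstructed level-order: [23, 22, 25, 9, 18]


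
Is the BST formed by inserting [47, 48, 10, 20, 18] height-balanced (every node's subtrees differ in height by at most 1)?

Tree (level-order array): [47, 10, 48, None, 20, None, None, 18]
Definition: a tree is height-balanced if, at every node, |h(left) - h(right)| <= 1 (empty subtree has height -1).
Bottom-up per-node check:
  node 18: h_left=-1, h_right=-1, diff=0 [OK], height=0
  node 20: h_left=0, h_right=-1, diff=1 [OK], height=1
  node 10: h_left=-1, h_right=1, diff=2 [FAIL (|-1-1|=2 > 1)], height=2
  node 48: h_left=-1, h_right=-1, diff=0 [OK], height=0
  node 47: h_left=2, h_right=0, diff=2 [FAIL (|2-0|=2 > 1)], height=3
Node 10 violates the condition: |-1 - 1| = 2 > 1.
Result: Not balanced


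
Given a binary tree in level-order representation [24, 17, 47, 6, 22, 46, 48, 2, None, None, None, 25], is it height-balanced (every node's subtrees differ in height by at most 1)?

Tree (level-order array): [24, 17, 47, 6, 22, 46, 48, 2, None, None, None, 25]
Definition: a tree is height-balanced if, at every node, |h(left) - h(right)| <= 1 (empty subtree has height -1).
Bottom-up per-node check:
  node 2: h_left=-1, h_right=-1, diff=0 [OK], height=0
  node 6: h_left=0, h_right=-1, diff=1 [OK], height=1
  node 22: h_left=-1, h_right=-1, diff=0 [OK], height=0
  node 17: h_left=1, h_right=0, diff=1 [OK], height=2
  node 25: h_left=-1, h_right=-1, diff=0 [OK], height=0
  node 46: h_left=0, h_right=-1, diff=1 [OK], height=1
  node 48: h_left=-1, h_right=-1, diff=0 [OK], height=0
  node 47: h_left=1, h_right=0, diff=1 [OK], height=2
  node 24: h_left=2, h_right=2, diff=0 [OK], height=3
All nodes satisfy the balance condition.
Result: Balanced


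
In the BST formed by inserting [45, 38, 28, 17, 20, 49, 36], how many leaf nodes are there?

Tree built from: [45, 38, 28, 17, 20, 49, 36]
Tree (level-order array): [45, 38, 49, 28, None, None, None, 17, 36, None, 20]
Rule: A leaf has 0 children.
Per-node child counts:
  node 45: 2 child(ren)
  node 38: 1 child(ren)
  node 28: 2 child(ren)
  node 17: 1 child(ren)
  node 20: 0 child(ren)
  node 36: 0 child(ren)
  node 49: 0 child(ren)
Matching nodes: [20, 36, 49]
Count of leaf nodes: 3


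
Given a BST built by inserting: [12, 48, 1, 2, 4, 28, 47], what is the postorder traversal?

Tree insertion order: [12, 48, 1, 2, 4, 28, 47]
Tree (level-order array): [12, 1, 48, None, 2, 28, None, None, 4, None, 47]
Postorder traversal: [4, 2, 1, 47, 28, 48, 12]


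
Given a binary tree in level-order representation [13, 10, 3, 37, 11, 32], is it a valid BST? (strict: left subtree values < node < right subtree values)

Level-order array: [13, 10, 3, 37, 11, 32]
Validate using subtree bounds (lo, hi): at each node, require lo < value < hi,
then recurse left with hi=value and right with lo=value.
Preorder trace (stopping at first violation):
  at node 13 with bounds (-inf, +inf): OK
  at node 10 with bounds (-inf, 13): OK
  at node 37 with bounds (-inf, 10): VIOLATION
Node 37 violates its bound: not (-inf < 37 < 10).
Result: Not a valid BST


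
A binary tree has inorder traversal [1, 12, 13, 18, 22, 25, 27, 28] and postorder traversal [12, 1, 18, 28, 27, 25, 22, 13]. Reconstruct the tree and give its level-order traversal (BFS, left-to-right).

Inorder:   [1, 12, 13, 18, 22, 25, 27, 28]
Postorder: [12, 1, 18, 28, 27, 25, 22, 13]
Algorithm: postorder visits root last, so walk postorder right-to-left;
each value is the root of the current inorder slice — split it at that
value, recurse on the right subtree first, then the left.
Recursive splits:
  root=13; inorder splits into left=[1, 12], right=[18, 22, 25, 27, 28]
  root=22; inorder splits into left=[18], right=[25, 27, 28]
  root=25; inorder splits into left=[], right=[27, 28]
  root=27; inorder splits into left=[], right=[28]
  root=28; inorder splits into left=[], right=[]
  root=18; inorder splits into left=[], right=[]
  root=1; inorder splits into left=[], right=[12]
  root=12; inorder splits into left=[], right=[]
Reconstructed level-order: [13, 1, 22, 12, 18, 25, 27, 28]


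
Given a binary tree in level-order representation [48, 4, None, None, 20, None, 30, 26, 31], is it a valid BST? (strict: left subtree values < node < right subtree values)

Level-order array: [48, 4, None, None, 20, None, 30, 26, 31]
Validate using subtree bounds (lo, hi): at each node, require lo < value < hi,
then recurse left with hi=value and right with lo=value.
Preorder trace (stopping at first violation):
  at node 48 with bounds (-inf, +inf): OK
  at node 4 with bounds (-inf, 48): OK
  at node 20 with bounds (4, 48): OK
  at node 30 with bounds (20, 48): OK
  at node 26 with bounds (20, 30): OK
  at node 31 with bounds (30, 48): OK
No violation found at any node.
Result: Valid BST


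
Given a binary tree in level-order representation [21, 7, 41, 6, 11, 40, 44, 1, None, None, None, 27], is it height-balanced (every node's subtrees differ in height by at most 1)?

Tree (level-order array): [21, 7, 41, 6, 11, 40, 44, 1, None, None, None, 27]
Definition: a tree is height-balanced if, at every node, |h(left) - h(right)| <= 1 (empty subtree has height -1).
Bottom-up per-node check:
  node 1: h_left=-1, h_right=-1, diff=0 [OK], height=0
  node 6: h_left=0, h_right=-1, diff=1 [OK], height=1
  node 11: h_left=-1, h_right=-1, diff=0 [OK], height=0
  node 7: h_left=1, h_right=0, diff=1 [OK], height=2
  node 27: h_left=-1, h_right=-1, diff=0 [OK], height=0
  node 40: h_left=0, h_right=-1, diff=1 [OK], height=1
  node 44: h_left=-1, h_right=-1, diff=0 [OK], height=0
  node 41: h_left=1, h_right=0, diff=1 [OK], height=2
  node 21: h_left=2, h_right=2, diff=0 [OK], height=3
All nodes satisfy the balance condition.
Result: Balanced


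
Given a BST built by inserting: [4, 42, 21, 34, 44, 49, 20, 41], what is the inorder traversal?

Tree insertion order: [4, 42, 21, 34, 44, 49, 20, 41]
Tree (level-order array): [4, None, 42, 21, 44, 20, 34, None, 49, None, None, None, 41]
Inorder traversal: [4, 20, 21, 34, 41, 42, 44, 49]


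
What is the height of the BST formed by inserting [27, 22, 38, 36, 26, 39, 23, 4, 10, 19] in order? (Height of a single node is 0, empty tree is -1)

Insertion order: [27, 22, 38, 36, 26, 39, 23, 4, 10, 19]
Tree (level-order array): [27, 22, 38, 4, 26, 36, 39, None, 10, 23, None, None, None, None, None, None, 19]
Compute height bottom-up (empty subtree = -1):
  height(19) = 1 + max(-1, -1) = 0
  height(10) = 1 + max(-1, 0) = 1
  height(4) = 1 + max(-1, 1) = 2
  height(23) = 1 + max(-1, -1) = 0
  height(26) = 1 + max(0, -1) = 1
  height(22) = 1 + max(2, 1) = 3
  height(36) = 1 + max(-1, -1) = 0
  height(39) = 1 + max(-1, -1) = 0
  height(38) = 1 + max(0, 0) = 1
  height(27) = 1 + max(3, 1) = 4
Height = 4


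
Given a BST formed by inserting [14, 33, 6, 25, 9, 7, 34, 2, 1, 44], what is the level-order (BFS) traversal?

Tree insertion order: [14, 33, 6, 25, 9, 7, 34, 2, 1, 44]
Tree (level-order array): [14, 6, 33, 2, 9, 25, 34, 1, None, 7, None, None, None, None, 44]
BFS from the root, enqueuing left then right child of each popped node:
  queue [14] -> pop 14, enqueue [6, 33], visited so far: [14]
  queue [6, 33] -> pop 6, enqueue [2, 9], visited so far: [14, 6]
  queue [33, 2, 9] -> pop 33, enqueue [25, 34], visited so far: [14, 6, 33]
  queue [2, 9, 25, 34] -> pop 2, enqueue [1], visited so far: [14, 6, 33, 2]
  queue [9, 25, 34, 1] -> pop 9, enqueue [7], visited so far: [14, 6, 33, 2, 9]
  queue [25, 34, 1, 7] -> pop 25, enqueue [none], visited so far: [14, 6, 33, 2, 9, 25]
  queue [34, 1, 7] -> pop 34, enqueue [44], visited so far: [14, 6, 33, 2, 9, 25, 34]
  queue [1, 7, 44] -> pop 1, enqueue [none], visited so far: [14, 6, 33, 2, 9, 25, 34, 1]
  queue [7, 44] -> pop 7, enqueue [none], visited so far: [14, 6, 33, 2, 9, 25, 34, 1, 7]
  queue [44] -> pop 44, enqueue [none], visited so far: [14, 6, 33, 2, 9, 25, 34, 1, 7, 44]
Result: [14, 6, 33, 2, 9, 25, 34, 1, 7, 44]


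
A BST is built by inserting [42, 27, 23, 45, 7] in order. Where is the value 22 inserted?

Starting tree (level order): [42, 27, 45, 23, None, None, None, 7]
Insertion path: 42 -> 27 -> 23 -> 7
Result: insert 22 as right child of 7
Final tree (level order): [42, 27, 45, 23, None, None, None, 7, None, None, 22]


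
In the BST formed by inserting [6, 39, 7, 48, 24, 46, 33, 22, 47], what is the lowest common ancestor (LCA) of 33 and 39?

Tree insertion order: [6, 39, 7, 48, 24, 46, 33, 22, 47]
Tree (level-order array): [6, None, 39, 7, 48, None, 24, 46, None, 22, 33, None, 47]
In a BST, the LCA of p=33, q=39 is the first node v on the
root-to-leaf path with p <= v <= q (go left if both < v, right if both > v).
Walk from root:
  at 6: both 33 and 39 > 6, go right
  at 39: 33 <= 39 <= 39, this is the LCA
LCA = 39


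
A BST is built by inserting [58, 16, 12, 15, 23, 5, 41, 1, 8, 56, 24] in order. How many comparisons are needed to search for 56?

Search path for 56: 58 -> 16 -> 23 -> 41 -> 56
Found: True
Comparisons: 5


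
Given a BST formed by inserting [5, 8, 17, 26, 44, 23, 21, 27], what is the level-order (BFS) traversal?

Tree insertion order: [5, 8, 17, 26, 44, 23, 21, 27]
Tree (level-order array): [5, None, 8, None, 17, None, 26, 23, 44, 21, None, 27]
BFS from the root, enqueuing left then right child of each popped node:
  queue [5] -> pop 5, enqueue [8], visited so far: [5]
  queue [8] -> pop 8, enqueue [17], visited so far: [5, 8]
  queue [17] -> pop 17, enqueue [26], visited so far: [5, 8, 17]
  queue [26] -> pop 26, enqueue [23, 44], visited so far: [5, 8, 17, 26]
  queue [23, 44] -> pop 23, enqueue [21], visited so far: [5, 8, 17, 26, 23]
  queue [44, 21] -> pop 44, enqueue [27], visited so far: [5, 8, 17, 26, 23, 44]
  queue [21, 27] -> pop 21, enqueue [none], visited so far: [5, 8, 17, 26, 23, 44, 21]
  queue [27] -> pop 27, enqueue [none], visited so far: [5, 8, 17, 26, 23, 44, 21, 27]
Result: [5, 8, 17, 26, 23, 44, 21, 27]


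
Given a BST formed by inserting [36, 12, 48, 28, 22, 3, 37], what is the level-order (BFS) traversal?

Tree insertion order: [36, 12, 48, 28, 22, 3, 37]
Tree (level-order array): [36, 12, 48, 3, 28, 37, None, None, None, 22]
BFS from the root, enqueuing left then right child of each popped node:
  queue [36] -> pop 36, enqueue [12, 48], visited so far: [36]
  queue [12, 48] -> pop 12, enqueue [3, 28], visited so far: [36, 12]
  queue [48, 3, 28] -> pop 48, enqueue [37], visited so far: [36, 12, 48]
  queue [3, 28, 37] -> pop 3, enqueue [none], visited so far: [36, 12, 48, 3]
  queue [28, 37] -> pop 28, enqueue [22], visited so far: [36, 12, 48, 3, 28]
  queue [37, 22] -> pop 37, enqueue [none], visited so far: [36, 12, 48, 3, 28, 37]
  queue [22] -> pop 22, enqueue [none], visited so far: [36, 12, 48, 3, 28, 37, 22]
Result: [36, 12, 48, 3, 28, 37, 22]


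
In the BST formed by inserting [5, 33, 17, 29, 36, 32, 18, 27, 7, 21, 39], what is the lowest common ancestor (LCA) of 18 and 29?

Tree insertion order: [5, 33, 17, 29, 36, 32, 18, 27, 7, 21, 39]
Tree (level-order array): [5, None, 33, 17, 36, 7, 29, None, 39, None, None, 18, 32, None, None, None, 27, None, None, 21]
In a BST, the LCA of p=18, q=29 is the first node v on the
root-to-leaf path with p <= v <= q (go left if both < v, right if both > v).
Walk from root:
  at 5: both 18 and 29 > 5, go right
  at 33: both 18 and 29 < 33, go left
  at 17: both 18 and 29 > 17, go right
  at 29: 18 <= 29 <= 29, this is the LCA
LCA = 29


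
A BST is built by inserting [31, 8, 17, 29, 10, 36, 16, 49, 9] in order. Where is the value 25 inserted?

Starting tree (level order): [31, 8, 36, None, 17, None, 49, 10, 29, None, None, 9, 16]
Insertion path: 31 -> 8 -> 17 -> 29
Result: insert 25 as left child of 29
Final tree (level order): [31, 8, 36, None, 17, None, 49, 10, 29, None, None, 9, 16, 25]


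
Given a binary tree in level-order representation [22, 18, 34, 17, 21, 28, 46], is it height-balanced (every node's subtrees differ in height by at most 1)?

Tree (level-order array): [22, 18, 34, 17, 21, 28, 46]
Definition: a tree is height-balanced if, at every node, |h(left) - h(right)| <= 1 (empty subtree has height -1).
Bottom-up per-node check:
  node 17: h_left=-1, h_right=-1, diff=0 [OK], height=0
  node 21: h_left=-1, h_right=-1, diff=0 [OK], height=0
  node 18: h_left=0, h_right=0, diff=0 [OK], height=1
  node 28: h_left=-1, h_right=-1, diff=0 [OK], height=0
  node 46: h_left=-1, h_right=-1, diff=0 [OK], height=0
  node 34: h_left=0, h_right=0, diff=0 [OK], height=1
  node 22: h_left=1, h_right=1, diff=0 [OK], height=2
All nodes satisfy the balance condition.
Result: Balanced


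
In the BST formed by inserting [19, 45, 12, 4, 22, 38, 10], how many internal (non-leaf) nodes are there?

Tree built from: [19, 45, 12, 4, 22, 38, 10]
Tree (level-order array): [19, 12, 45, 4, None, 22, None, None, 10, None, 38]
Rule: An internal node has at least one child.
Per-node child counts:
  node 19: 2 child(ren)
  node 12: 1 child(ren)
  node 4: 1 child(ren)
  node 10: 0 child(ren)
  node 45: 1 child(ren)
  node 22: 1 child(ren)
  node 38: 0 child(ren)
Matching nodes: [19, 12, 4, 45, 22]
Count of internal (non-leaf) nodes: 5


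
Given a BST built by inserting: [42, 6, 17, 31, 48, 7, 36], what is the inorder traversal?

Tree insertion order: [42, 6, 17, 31, 48, 7, 36]
Tree (level-order array): [42, 6, 48, None, 17, None, None, 7, 31, None, None, None, 36]
Inorder traversal: [6, 7, 17, 31, 36, 42, 48]


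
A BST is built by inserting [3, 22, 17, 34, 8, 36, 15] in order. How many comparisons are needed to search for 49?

Search path for 49: 3 -> 22 -> 34 -> 36
Found: False
Comparisons: 4


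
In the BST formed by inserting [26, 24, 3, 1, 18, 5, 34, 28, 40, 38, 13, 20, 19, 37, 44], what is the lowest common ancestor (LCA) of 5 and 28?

Tree insertion order: [26, 24, 3, 1, 18, 5, 34, 28, 40, 38, 13, 20, 19, 37, 44]
Tree (level-order array): [26, 24, 34, 3, None, 28, 40, 1, 18, None, None, 38, 44, None, None, 5, 20, 37, None, None, None, None, 13, 19]
In a BST, the LCA of p=5, q=28 is the first node v on the
root-to-leaf path with p <= v <= q (go left if both < v, right if both > v).
Walk from root:
  at 26: 5 <= 26 <= 28, this is the LCA
LCA = 26


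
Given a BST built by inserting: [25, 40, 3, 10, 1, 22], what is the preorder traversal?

Tree insertion order: [25, 40, 3, 10, 1, 22]
Tree (level-order array): [25, 3, 40, 1, 10, None, None, None, None, None, 22]
Preorder traversal: [25, 3, 1, 10, 22, 40]


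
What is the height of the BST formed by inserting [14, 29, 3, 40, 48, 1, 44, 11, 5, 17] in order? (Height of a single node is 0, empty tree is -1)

Insertion order: [14, 29, 3, 40, 48, 1, 44, 11, 5, 17]
Tree (level-order array): [14, 3, 29, 1, 11, 17, 40, None, None, 5, None, None, None, None, 48, None, None, 44]
Compute height bottom-up (empty subtree = -1):
  height(1) = 1 + max(-1, -1) = 0
  height(5) = 1 + max(-1, -1) = 0
  height(11) = 1 + max(0, -1) = 1
  height(3) = 1 + max(0, 1) = 2
  height(17) = 1 + max(-1, -1) = 0
  height(44) = 1 + max(-1, -1) = 0
  height(48) = 1 + max(0, -1) = 1
  height(40) = 1 + max(-1, 1) = 2
  height(29) = 1 + max(0, 2) = 3
  height(14) = 1 + max(2, 3) = 4
Height = 4


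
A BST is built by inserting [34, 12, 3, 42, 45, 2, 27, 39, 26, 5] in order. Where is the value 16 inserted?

Starting tree (level order): [34, 12, 42, 3, 27, 39, 45, 2, 5, 26]
Insertion path: 34 -> 12 -> 27 -> 26
Result: insert 16 as left child of 26
Final tree (level order): [34, 12, 42, 3, 27, 39, 45, 2, 5, 26, None, None, None, None, None, None, None, None, None, 16]


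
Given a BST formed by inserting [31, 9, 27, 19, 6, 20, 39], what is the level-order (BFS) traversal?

Tree insertion order: [31, 9, 27, 19, 6, 20, 39]
Tree (level-order array): [31, 9, 39, 6, 27, None, None, None, None, 19, None, None, 20]
BFS from the root, enqueuing left then right child of each popped node:
  queue [31] -> pop 31, enqueue [9, 39], visited so far: [31]
  queue [9, 39] -> pop 9, enqueue [6, 27], visited so far: [31, 9]
  queue [39, 6, 27] -> pop 39, enqueue [none], visited so far: [31, 9, 39]
  queue [6, 27] -> pop 6, enqueue [none], visited so far: [31, 9, 39, 6]
  queue [27] -> pop 27, enqueue [19], visited so far: [31, 9, 39, 6, 27]
  queue [19] -> pop 19, enqueue [20], visited so far: [31, 9, 39, 6, 27, 19]
  queue [20] -> pop 20, enqueue [none], visited so far: [31, 9, 39, 6, 27, 19, 20]
Result: [31, 9, 39, 6, 27, 19, 20]


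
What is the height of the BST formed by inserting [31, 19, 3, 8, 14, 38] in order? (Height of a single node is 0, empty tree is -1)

Insertion order: [31, 19, 3, 8, 14, 38]
Tree (level-order array): [31, 19, 38, 3, None, None, None, None, 8, None, 14]
Compute height bottom-up (empty subtree = -1):
  height(14) = 1 + max(-1, -1) = 0
  height(8) = 1 + max(-1, 0) = 1
  height(3) = 1 + max(-1, 1) = 2
  height(19) = 1 + max(2, -1) = 3
  height(38) = 1 + max(-1, -1) = 0
  height(31) = 1 + max(3, 0) = 4
Height = 4


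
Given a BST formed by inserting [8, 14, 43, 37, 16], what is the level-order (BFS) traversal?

Tree insertion order: [8, 14, 43, 37, 16]
Tree (level-order array): [8, None, 14, None, 43, 37, None, 16]
BFS from the root, enqueuing left then right child of each popped node:
  queue [8] -> pop 8, enqueue [14], visited so far: [8]
  queue [14] -> pop 14, enqueue [43], visited so far: [8, 14]
  queue [43] -> pop 43, enqueue [37], visited so far: [8, 14, 43]
  queue [37] -> pop 37, enqueue [16], visited so far: [8, 14, 43, 37]
  queue [16] -> pop 16, enqueue [none], visited so far: [8, 14, 43, 37, 16]
Result: [8, 14, 43, 37, 16]


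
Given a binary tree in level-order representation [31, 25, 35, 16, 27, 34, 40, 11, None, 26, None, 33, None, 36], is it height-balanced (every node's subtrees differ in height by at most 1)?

Tree (level-order array): [31, 25, 35, 16, 27, 34, 40, 11, None, 26, None, 33, None, 36]
Definition: a tree is height-balanced if, at every node, |h(left) - h(right)| <= 1 (empty subtree has height -1).
Bottom-up per-node check:
  node 11: h_left=-1, h_right=-1, diff=0 [OK], height=0
  node 16: h_left=0, h_right=-1, diff=1 [OK], height=1
  node 26: h_left=-1, h_right=-1, diff=0 [OK], height=0
  node 27: h_left=0, h_right=-1, diff=1 [OK], height=1
  node 25: h_left=1, h_right=1, diff=0 [OK], height=2
  node 33: h_left=-1, h_right=-1, diff=0 [OK], height=0
  node 34: h_left=0, h_right=-1, diff=1 [OK], height=1
  node 36: h_left=-1, h_right=-1, diff=0 [OK], height=0
  node 40: h_left=0, h_right=-1, diff=1 [OK], height=1
  node 35: h_left=1, h_right=1, diff=0 [OK], height=2
  node 31: h_left=2, h_right=2, diff=0 [OK], height=3
All nodes satisfy the balance condition.
Result: Balanced


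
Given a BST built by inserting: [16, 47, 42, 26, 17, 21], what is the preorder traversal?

Tree insertion order: [16, 47, 42, 26, 17, 21]
Tree (level-order array): [16, None, 47, 42, None, 26, None, 17, None, None, 21]
Preorder traversal: [16, 47, 42, 26, 17, 21]


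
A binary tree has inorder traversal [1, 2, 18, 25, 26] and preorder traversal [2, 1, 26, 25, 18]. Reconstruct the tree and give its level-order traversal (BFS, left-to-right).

Inorder:  [1, 2, 18, 25, 26]
Preorder: [2, 1, 26, 25, 18]
Algorithm: preorder visits root first, so consume preorder in order;
for each root, split the current inorder slice at that value into
left-subtree inorder and right-subtree inorder, then recurse.
Recursive splits:
  root=2; inorder splits into left=[1], right=[18, 25, 26]
  root=1; inorder splits into left=[], right=[]
  root=26; inorder splits into left=[18, 25], right=[]
  root=25; inorder splits into left=[18], right=[]
  root=18; inorder splits into left=[], right=[]
Reconstructed level-order: [2, 1, 26, 25, 18]


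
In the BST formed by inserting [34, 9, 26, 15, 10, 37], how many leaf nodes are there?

Tree built from: [34, 9, 26, 15, 10, 37]
Tree (level-order array): [34, 9, 37, None, 26, None, None, 15, None, 10]
Rule: A leaf has 0 children.
Per-node child counts:
  node 34: 2 child(ren)
  node 9: 1 child(ren)
  node 26: 1 child(ren)
  node 15: 1 child(ren)
  node 10: 0 child(ren)
  node 37: 0 child(ren)
Matching nodes: [10, 37]
Count of leaf nodes: 2


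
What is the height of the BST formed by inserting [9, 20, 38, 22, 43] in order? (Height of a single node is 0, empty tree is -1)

Insertion order: [9, 20, 38, 22, 43]
Tree (level-order array): [9, None, 20, None, 38, 22, 43]
Compute height bottom-up (empty subtree = -1):
  height(22) = 1 + max(-1, -1) = 0
  height(43) = 1 + max(-1, -1) = 0
  height(38) = 1 + max(0, 0) = 1
  height(20) = 1 + max(-1, 1) = 2
  height(9) = 1 + max(-1, 2) = 3
Height = 3


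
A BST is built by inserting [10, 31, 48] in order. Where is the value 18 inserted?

Starting tree (level order): [10, None, 31, None, 48]
Insertion path: 10 -> 31
Result: insert 18 as left child of 31
Final tree (level order): [10, None, 31, 18, 48]


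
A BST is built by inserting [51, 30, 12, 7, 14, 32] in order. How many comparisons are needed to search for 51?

Search path for 51: 51
Found: True
Comparisons: 1


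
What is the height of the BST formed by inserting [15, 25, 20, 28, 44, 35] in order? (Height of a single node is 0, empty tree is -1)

Insertion order: [15, 25, 20, 28, 44, 35]
Tree (level-order array): [15, None, 25, 20, 28, None, None, None, 44, 35]
Compute height bottom-up (empty subtree = -1):
  height(20) = 1 + max(-1, -1) = 0
  height(35) = 1 + max(-1, -1) = 0
  height(44) = 1 + max(0, -1) = 1
  height(28) = 1 + max(-1, 1) = 2
  height(25) = 1 + max(0, 2) = 3
  height(15) = 1 + max(-1, 3) = 4
Height = 4


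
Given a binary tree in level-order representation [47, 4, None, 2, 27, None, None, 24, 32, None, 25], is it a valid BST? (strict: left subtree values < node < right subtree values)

Level-order array: [47, 4, None, 2, 27, None, None, 24, 32, None, 25]
Validate using subtree bounds (lo, hi): at each node, require lo < value < hi,
then recurse left with hi=value and right with lo=value.
Preorder trace (stopping at first violation):
  at node 47 with bounds (-inf, +inf): OK
  at node 4 with bounds (-inf, 47): OK
  at node 2 with bounds (-inf, 4): OK
  at node 27 with bounds (4, 47): OK
  at node 24 with bounds (4, 27): OK
  at node 25 with bounds (24, 27): OK
  at node 32 with bounds (27, 47): OK
No violation found at any node.
Result: Valid BST


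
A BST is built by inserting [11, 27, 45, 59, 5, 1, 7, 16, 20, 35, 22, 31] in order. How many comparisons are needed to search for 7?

Search path for 7: 11 -> 5 -> 7
Found: True
Comparisons: 3


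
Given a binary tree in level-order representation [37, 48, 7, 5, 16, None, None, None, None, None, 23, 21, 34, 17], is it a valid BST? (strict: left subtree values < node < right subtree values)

Level-order array: [37, 48, 7, 5, 16, None, None, None, None, None, 23, 21, 34, 17]
Validate using subtree bounds (lo, hi): at each node, require lo < value < hi,
then recurse left with hi=value and right with lo=value.
Preorder trace (stopping at first violation):
  at node 37 with bounds (-inf, +inf): OK
  at node 48 with bounds (-inf, 37): VIOLATION
Node 48 violates its bound: not (-inf < 48 < 37).
Result: Not a valid BST


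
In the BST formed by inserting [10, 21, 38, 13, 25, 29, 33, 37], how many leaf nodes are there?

Tree built from: [10, 21, 38, 13, 25, 29, 33, 37]
Tree (level-order array): [10, None, 21, 13, 38, None, None, 25, None, None, 29, None, 33, None, 37]
Rule: A leaf has 0 children.
Per-node child counts:
  node 10: 1 child(ren)
  node 21: 2 child(ren)
  node 13: 0 child(ren)
  node 38: 1 child(ren)
  node 25: 1 child(ren)
  node 29: 1 child(ren)
  node 33: 1 child(ren)
  node 37: 0 child(ren)
Matching nodes: [13, 37]
Count of leaf nodes: 2


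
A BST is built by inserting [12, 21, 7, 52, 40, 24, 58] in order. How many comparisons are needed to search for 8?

Search path for 8: 12 -> 7
Found: False
Comparisons: 2


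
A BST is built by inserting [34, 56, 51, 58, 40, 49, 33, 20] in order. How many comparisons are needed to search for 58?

Search path for 58: 34 -> 56 -> 58
Found: True
Comparisons: 3


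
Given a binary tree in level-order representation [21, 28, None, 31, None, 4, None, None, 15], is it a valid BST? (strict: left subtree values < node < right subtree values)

Level-order array: [21, 28, None, 31, None, 4, None, None, 15]
Validate using subtree bounds (lo, hi): at each node, require lo < value < hi,
then recurse left with hi=value and right with lo=value.
Preorder trace (stopping at first violation):
  at node 21 with bounds (-inf, +inf): OK
  at node 28 with bounds (-inf, 21): VIOLATION
Node 28 violates its bound: not (-inf < 28 < 21).
Result: Not a valid BST


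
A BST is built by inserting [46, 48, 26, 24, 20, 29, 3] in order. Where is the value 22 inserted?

Starting tree (level order): [46, 26, 48, 24, 29, None, None, 20, None, None, None, 3]
Insertion path: 46 -> 26 -> 24 -> 20
Result: insert 22 as right child of 20
Final tree (level order): [46, 26, 48, 24, 29, None, None, 20, None, None, None, 3, 22]


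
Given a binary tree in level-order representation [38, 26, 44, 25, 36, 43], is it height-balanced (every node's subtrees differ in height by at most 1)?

Tree (level-order array): [38, 26, 44, 25, 36, 43]
Definition: a tree is height-balanced if, at every node, |h(left) - h(right)| <= 1 (empty subtree has height -1).
Bottom-up per-node check:
  node 25: h_left=-1, h_right=-1, diff=0 [OK], height=0
  node 36: h_left=-1, h_right=-1, diff=0 [OK], height=0
  node 26: h_left=0, h_right=0, diff=0 [OK], height=1
  node 43: h_left=-1, h_right=-1, diff=0 [OK], height=0
  node 44: h_left=0, h_right=-1, diff=1 [OK], height=1
  node 38: h_left=1, h_right=1, diff=0 [OK], height=2
All nodes satisfy the balance condition.
Result: Balanced


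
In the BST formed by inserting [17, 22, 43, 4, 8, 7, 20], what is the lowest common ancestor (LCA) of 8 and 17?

Tree insertion order: [17, 22, 43, 4, 8, 7, 20]
Tree (level-order array): [17, 4, 22, None, 8, 20, 43, 7]
In a BST, the LCA of p=8, q=17 is the first node v on the
root-to-leaf path with p <= v <= q (go left if both < v, right if both > v).
Walk from root:
  at 17: 8 <= 17 <= 17, this is the LCA
LCA = 17


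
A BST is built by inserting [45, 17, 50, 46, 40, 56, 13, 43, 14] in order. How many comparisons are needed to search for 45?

Search path for 45: 45
Found: True
Comparisons: 1


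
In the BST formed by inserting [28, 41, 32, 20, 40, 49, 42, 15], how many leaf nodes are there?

Tree built from: [28, 41, 32, 20, 40, 49, 42, 15]
Tree (level-order array): [28, 20, 41, 15, None, 32, 49, None, None, None, 40, 42]
Rule: A leaf has 0 children.
Per-node child counts:
  node 28: 2 child(ren)
  node 20: 1 child(ren)
  node 15: 0 child(ren)
  node 41: 2 child(ren)
  node 32: 1 child(ren)
  node 40: 0 child(ren)
  node 49: 1 child(ren)
  node 42: 0 child(ren)
Matching nodes: [15, 40, 42]
Count of leaf nodes: 3


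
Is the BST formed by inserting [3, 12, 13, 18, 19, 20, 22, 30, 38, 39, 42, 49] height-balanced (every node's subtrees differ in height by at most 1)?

Tree (level-order array): [3, None, 12, None, 13, None, 18, None, 19, None, 20, None, 22, None, 30, None, 38, None, 39, None, 42, None, 49]
Definition: a tree is height-balanced if, at every node, |h(left) - h(right)| <= 1 (empty subtree has height -1).
Bottom-up per-node check:
  node 49: h_left=-1, h_right=-1, diff=0 [OK], height=0
  node 42: h_left=-1, h_right=0, diff=1 [OK], height=1
  node 39: h_left=-1, h_right=1, diff=2 [FAIL (|-1-1|=2 > 1)], height=2
  node 38: h_left=-1, h_right=2, diff=3 [FAIL (|-1-2|=3 > 1)], height=3
  node 30: h_left=-1, h_right=3, diff=4 [FAIL (|-1-3|=4 > 1)], height=4
  node 22: h_left=-1, h_right=4, diff=5 [FAIL (|-1-4|=5 > 1)], height=5
  node 20: h_left=-1, h_right=5, diff=6 [FAIL (|-1-5|=6 > 1)], height=6
  node 19: h_left=-1, h_right=6, diff=7 [FAIL (|-1-6|=7 > 1)], height=7
  node 18: h_left=-1, h_right=7, diff=8 [FAIL (|-1-7|=8 > 1)], height=8
  node 13: h_left=-1, h_right=8, diff=9 [FAIL (|-1-8|=9 > 1)], height=9
  node 12: h_left=-1, h_right=9, diff=10 [FAIL (|-1-9|=10 > 1)], height=10
  node 3: h_left=-1, h_right=10, diff=11 [FAIL (|-1-10|=11 > 1)], height=11
Node 39 violates the condition: |-1 - 1| = 2 > 1.
Result: Not balanced


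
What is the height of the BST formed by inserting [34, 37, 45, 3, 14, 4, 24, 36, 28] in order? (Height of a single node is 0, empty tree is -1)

Insertion order: [34, 37, 45, 3, 14, 4, 24, 36, 28]
Tree (level-order array): [34, 3, 37, None, 14, 36, 45, 4, 24, None, None, None, None, None, None, None, 28]
Compute height bottom-up (empty subtree = -1):
  height(4) = 1 + max(-1, -1) = 0
  height(28) = 1 + max(-1, -1) = 0
  height(24) = 1 + max(-1, 0) = 1
  height(14) = 1 + max(0, 1) = 2
  height(3) = 1 + max(-1, 2) = 3
  height(36) = 1 + max(-1, -1) = 0
  height(45) = 1 + max(-1, -1) = 0
  height(37) = 1 + max(0, 0) = 1
  height(34) = 1 + max(3, 1) = 4
Height = 4


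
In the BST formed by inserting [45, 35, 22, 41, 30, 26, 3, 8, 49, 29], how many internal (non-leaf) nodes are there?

Tree built from: [45, 35, 22, 41, 30, 26, 3, 8, 49, 29]
Tree (level-order array): [45, 35, 49, 22, 41, None, None, 3, 30, None, None, None, 8, 26, None, None, None, None, 29]
Rule: An internal node has at least one child.
Per-node child counts:
  node 45: 2 child(ren)
  node 35: 2 child(ren)
  node 22: 2 child(ren)
  node 3: 1 child(ren)
  node 8: 0 child(ren)
  node 30: 1 child(ren)
  node 26: 1 child(ren)
  node 29: 0 child(ren)
  node 41: 0 child(ren)
  node 49: 0 child(ren)
Matching nodes: [45, 35, 22, 3, 30, 26]
Count of internal (non-leaf) nodes: 6


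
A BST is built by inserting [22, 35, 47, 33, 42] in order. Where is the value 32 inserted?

Starting tree (level order): [22, None, 35, 33, 47, None, None, 42]
Insertion path: 22 -> 35 -> 33
Result: insert 32 as left child of 33
Final tree (level order): [22, None, 35, 33, 47, 32, None, 42]


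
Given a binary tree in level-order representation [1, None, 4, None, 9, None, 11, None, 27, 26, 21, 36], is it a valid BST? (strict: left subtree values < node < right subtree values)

Level-order array: [1, None, 4, None, 9, None, 11, None, 27, 26, 21, 36]
Validate using subtree bounds (lo, hi): at each node, require lo < value < hi,
then recurse left with hi=value and right with lo=value.
Preorder trace (stopping at first violation):
  at node 1 with bounds (-inf, +inf): OK
  at node 4 with bounds (1, +inf): OK
  at node 9 with bounds (4, +inf): OK
  at node 11 with bounds (9, +inf): OK
  at node 27 with bounds (11, +inf): OK
  at node 26 with bounds (11, 27): OK
  at node 36 with bounds (11, 26): VIOLATION
Node 36 violates its bound: not (11 < 36 < 26).
Result: Not a valid BST


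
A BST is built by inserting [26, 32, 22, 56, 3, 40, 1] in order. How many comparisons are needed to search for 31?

Search path for 31: 26 -> 32
Found: False
Comparisons: 2


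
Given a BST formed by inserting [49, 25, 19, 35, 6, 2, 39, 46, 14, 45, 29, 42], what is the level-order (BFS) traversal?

Tree insertion order: [49, 25, 19, 35, 6, 2, 39, 46, 14, 45, 29, 42]
Tree (level-order array): [49, 25, None, 19, 35, 6, None, 29, 39, 2, 14, None, None, None, 46, None, None, None, None, 45, None, 42]
BFS from the root, enqueuing left then right child of each popped node:
  queue [49] -> pop 49, enqueue [25], visited so far: [49]
  queue [25] -> pop 25, enqueue [19, 35], visited so far: [49, 25]
  queue [19, 35] -> pop 19, enqueue [6], visited so far: [49, 25, 19]
  queue [35, 6] -> pop 35, enqueue [29, 39], visited so far: [49, 25, 19, 35]
  queue [6, 29, 39] -> pop 6, enqueue [2, 14], visited so far: [49, 25, 19, 35, 6]
  queue [29, 39, 2, 14] -> pop 29, enqueue [none], visited so far: [49, 25, 19, 35, 6, 29]
  queue [39, 2, 14] -> pop 39, enqueue [46], visited so far: [49, 25, 19, 35, 6, 29, 39]
  queue [2, 14, 46] -> pop 2, enqueue [none], visited so far: [49, 25, 19, 35, 6, 29, 39, 2]
  queue [14, 46] -> pop 14, enqueue [none], visited so far: [49, 25, 19, 35, 6, 29, 39, 2, 14]
  queue [46] -> pop 46, enqueue [45], visited so far: [49, 25, 19, 35, 6, 29, 39, 2, 14, 46]
  queue [45] -> pop 45, enqueue [42], visited so far: [49, 25, 19, 35, 6, 29, 39, 2, 14, 46, 45]
  queue [42] -> pop 42, enqueue [none], visited so far: [49, 25, 19, 35, 6, 29, 39, 2, 14, 46, 45, 42]
Result: [49, 25, 19, 35, 6, 29, 39, 2, 14, 46, 45, 42]


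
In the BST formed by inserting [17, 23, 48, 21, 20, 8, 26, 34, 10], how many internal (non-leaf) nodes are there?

Tree built from: [17, 23, 48, 21, 20, 8, 26, 34, 10]
Tree (level-order array): [17, 8, 23, None, 10, 21, 48, None, None, 20, None, 26, None, None, None, None, 34]
Rule: An internal node has at least one child.
Per-node child counts:
  node 17: 2 child(ren)
  node 8: 1 child(ren)
  node 10: 0 child(ren)
  node 23: 2 child(ren)
  node 21: 1 child(ren)
  node 20: 0 child(ren)
  node 48: 1 child(ren)
  node 26: 1 child(ren)
  node 34: 0 child(ren)
Matching nodes: [17, 8, 23, 21, 48, 26]
Count of internal (non-leaf) nodes: 6


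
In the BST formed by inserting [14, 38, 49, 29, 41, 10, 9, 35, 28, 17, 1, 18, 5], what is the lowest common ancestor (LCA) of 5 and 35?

Tree insertion order: [14, 38, 49, 29, 41, 10, 9, 35, 28, 17, 1, 18, 5]
Tree (level-order array): [14, 10, 38, 9, None, 29, 49, 1, None, 28, 35, 41, None, None, 5, 17, None, None, None, None, None, None, None, None, 18]
In a BST, the LCA of p=5, q=35 is the first node v on the
root-to-leaf path with p <= v <= q (go left if both < v, right if both > v).
Walk from root:
  at 14: 5 <= 14 <= 35, this is the LCA
LCA = 14


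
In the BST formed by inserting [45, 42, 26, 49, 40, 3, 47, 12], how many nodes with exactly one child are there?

Tree built from: [45, 42, 26, 49, 40, 3, 47, 12]
Tree (level-order array): [45, 42, 49, 26, None, 47, None, 3, 40, None, None, None, 12]
Rule: These are nodes with exactly 1 non-null child.
Per-node child counts:
  node 45: 2 child(ren)
  node 42: 1 child(ren)
  node 26: 2 child(ren)
  node 3: 1 child(ren)
  node 12: 0 child(ren)
  node 40: 0 child(ren)
  node 49: 1 child(ren)
  node 47: 0 child(ren)
Matching nodes: [42, 3, 49]
Count of nodes with exactly one child: 3
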